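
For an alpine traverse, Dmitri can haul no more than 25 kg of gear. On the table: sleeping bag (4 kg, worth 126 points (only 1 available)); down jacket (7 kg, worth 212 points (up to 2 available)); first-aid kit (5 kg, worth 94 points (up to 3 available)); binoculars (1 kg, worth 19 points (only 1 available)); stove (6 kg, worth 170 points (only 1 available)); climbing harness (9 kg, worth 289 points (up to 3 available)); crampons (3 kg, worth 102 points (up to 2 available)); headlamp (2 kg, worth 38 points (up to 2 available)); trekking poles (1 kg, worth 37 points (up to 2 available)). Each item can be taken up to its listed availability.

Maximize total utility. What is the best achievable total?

Density check — trekking poles 37.00, crampons 34.00, climbing harness 32.11, sleeping bag 31.50 are the best per kg.
Greedy by ratio would take sleeping bag + binoculars + climbing harness + 2×crampons + headlamp + 2×trekking poles: 24 kg used, total 750.
But 2×climbing harness + 2×crampons + trekking poles fits in 25 kg and reaches 819.
Every other selection either busts 25 kg or exceeds an availability limit or fails to beat 819.

819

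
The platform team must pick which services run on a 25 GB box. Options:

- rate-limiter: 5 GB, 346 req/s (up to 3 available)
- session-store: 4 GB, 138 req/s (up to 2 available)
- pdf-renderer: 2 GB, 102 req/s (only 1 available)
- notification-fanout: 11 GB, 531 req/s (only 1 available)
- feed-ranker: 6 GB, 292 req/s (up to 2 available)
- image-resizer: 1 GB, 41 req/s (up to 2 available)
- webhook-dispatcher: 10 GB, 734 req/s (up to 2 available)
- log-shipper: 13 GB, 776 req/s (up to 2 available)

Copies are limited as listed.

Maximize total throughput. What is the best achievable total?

1814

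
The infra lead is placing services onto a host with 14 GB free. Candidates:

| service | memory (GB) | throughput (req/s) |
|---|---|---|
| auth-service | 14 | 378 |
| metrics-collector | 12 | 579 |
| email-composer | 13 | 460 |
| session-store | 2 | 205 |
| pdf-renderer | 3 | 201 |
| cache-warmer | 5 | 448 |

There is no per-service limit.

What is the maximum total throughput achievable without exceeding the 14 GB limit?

By throughput per GB: session-store 102.50, cache-warmer 89.60, pdf-renderer 67.00, metrics-collector 48.25 lead.
The ratio ordering already packs tightly: 7×session-store, 14 GB, 1435.

1435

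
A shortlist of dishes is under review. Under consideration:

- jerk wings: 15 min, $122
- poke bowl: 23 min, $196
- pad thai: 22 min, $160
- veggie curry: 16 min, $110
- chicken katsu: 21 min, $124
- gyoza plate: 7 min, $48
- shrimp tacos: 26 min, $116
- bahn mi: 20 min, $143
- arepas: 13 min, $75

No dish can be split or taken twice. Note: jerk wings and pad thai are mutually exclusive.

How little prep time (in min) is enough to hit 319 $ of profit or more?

43

Look for the lowest-prep combination reaching 319.
poke bowl + bahn mi: 339 profit at 43 min.
Below 43 min the best achievable stays under 319.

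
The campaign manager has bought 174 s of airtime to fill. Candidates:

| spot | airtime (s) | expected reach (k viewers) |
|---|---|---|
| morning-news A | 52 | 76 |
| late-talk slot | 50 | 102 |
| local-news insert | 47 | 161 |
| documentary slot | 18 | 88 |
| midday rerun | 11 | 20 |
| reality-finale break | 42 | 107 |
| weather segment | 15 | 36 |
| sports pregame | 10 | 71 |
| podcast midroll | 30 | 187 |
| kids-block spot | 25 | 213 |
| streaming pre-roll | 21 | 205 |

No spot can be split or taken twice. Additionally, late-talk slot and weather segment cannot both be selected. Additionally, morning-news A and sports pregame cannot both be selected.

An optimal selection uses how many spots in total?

Optimal total is 961.
local-news insert + documentary slot + weather segment + sports pregame + podcast midroll + kids-block spot + streaming pre-roll hits 961 at 166 s.
All optima have 7 spots.

7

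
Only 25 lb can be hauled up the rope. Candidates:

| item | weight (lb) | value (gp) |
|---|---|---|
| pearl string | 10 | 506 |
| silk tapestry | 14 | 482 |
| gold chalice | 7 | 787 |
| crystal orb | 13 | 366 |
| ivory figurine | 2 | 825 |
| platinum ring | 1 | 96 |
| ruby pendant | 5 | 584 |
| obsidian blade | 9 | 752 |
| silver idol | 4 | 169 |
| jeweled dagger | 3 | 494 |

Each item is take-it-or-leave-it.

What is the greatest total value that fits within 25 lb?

3044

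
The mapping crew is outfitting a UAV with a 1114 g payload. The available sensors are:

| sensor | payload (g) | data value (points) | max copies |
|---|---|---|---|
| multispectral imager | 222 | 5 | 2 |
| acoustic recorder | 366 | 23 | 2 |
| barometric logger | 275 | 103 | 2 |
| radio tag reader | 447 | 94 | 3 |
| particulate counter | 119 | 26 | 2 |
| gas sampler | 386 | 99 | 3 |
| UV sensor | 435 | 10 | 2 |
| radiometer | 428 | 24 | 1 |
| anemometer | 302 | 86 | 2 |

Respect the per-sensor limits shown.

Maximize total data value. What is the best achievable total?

Density check — barometric logger 0.37, anemometer 0.28, gas sampler 0.26 are the best per g.
Taking 2×barometric logger + 2×particulate counter + anemometer: 1090 g used, 344 in data value.
The spare 24 g is too small for any remaining sensor, and no exchange beats 344.

344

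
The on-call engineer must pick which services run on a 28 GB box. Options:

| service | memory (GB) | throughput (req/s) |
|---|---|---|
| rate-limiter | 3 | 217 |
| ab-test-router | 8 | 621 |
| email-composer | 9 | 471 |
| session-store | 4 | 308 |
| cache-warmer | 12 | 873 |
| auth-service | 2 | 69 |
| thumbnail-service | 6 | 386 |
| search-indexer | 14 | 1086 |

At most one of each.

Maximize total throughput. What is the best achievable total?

2093

A density-first pass picks ab-test-router + session-store + auth-service + search-indexer — 2084 at 28 GB.
The 6 GB tied up in session-store and auth-service is better spent on thumbnail-service — total rises to 2093 (28 GB).
Runner-up ab-test-router + session-store + auth-service + search-indexer tops out at 2084.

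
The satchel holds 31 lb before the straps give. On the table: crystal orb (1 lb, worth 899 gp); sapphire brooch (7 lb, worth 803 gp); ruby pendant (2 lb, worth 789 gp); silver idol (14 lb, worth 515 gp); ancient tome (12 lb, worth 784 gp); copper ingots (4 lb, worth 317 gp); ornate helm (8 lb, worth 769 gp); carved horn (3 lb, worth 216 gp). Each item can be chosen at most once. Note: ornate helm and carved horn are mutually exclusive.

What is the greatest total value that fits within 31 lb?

4044

Ranking by ratio (value/lb): crystal orb 899.00, ruby pendant 394.50, sapphire brooch 114.71.
Taking crystal orb + sapphire brooch + ruby pendant + ancient tome + ornate helm: 30 lb used, 4044 in value.
That's the maximum — no feasible swap from here does better than 4044.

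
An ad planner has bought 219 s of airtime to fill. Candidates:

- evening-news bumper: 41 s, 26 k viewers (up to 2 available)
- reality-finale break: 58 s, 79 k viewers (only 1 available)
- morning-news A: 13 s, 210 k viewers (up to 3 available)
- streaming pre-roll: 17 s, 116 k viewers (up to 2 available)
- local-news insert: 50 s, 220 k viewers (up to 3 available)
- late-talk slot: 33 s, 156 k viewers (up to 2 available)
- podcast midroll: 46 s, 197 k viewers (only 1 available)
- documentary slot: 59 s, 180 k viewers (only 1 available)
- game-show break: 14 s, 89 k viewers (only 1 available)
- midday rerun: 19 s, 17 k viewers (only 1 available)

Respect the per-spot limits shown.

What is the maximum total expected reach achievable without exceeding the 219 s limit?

1524

A density-first pass picks 3×morning-news A + 2×streaming pre-roll + local-news insert + 2×late-talk slot + game-show break — 1483 at 203 s.
Dropping late-talk slot frees 33 s; slotting in podcast midroll (46 s) lifts the total to 1524 at 216 s.
No other feasible combination exceeds 1524.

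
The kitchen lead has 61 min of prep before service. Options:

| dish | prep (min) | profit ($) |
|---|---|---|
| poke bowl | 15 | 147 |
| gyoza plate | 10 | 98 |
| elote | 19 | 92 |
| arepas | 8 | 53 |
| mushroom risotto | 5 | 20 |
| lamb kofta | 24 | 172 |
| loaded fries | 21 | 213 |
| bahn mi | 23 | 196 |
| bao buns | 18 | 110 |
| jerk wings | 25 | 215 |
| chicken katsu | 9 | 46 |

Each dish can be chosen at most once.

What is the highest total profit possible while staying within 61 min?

The ratio heuristic lands on poke bowl + gyoza plate + arepas + mushroom risotto + loaded fries (531) but leaves 2 min idle.
The 23 min tied up in gyoza plate and arepas and mushroom risotto is better spent on jerk wings — total rises to 575 (61 min).

575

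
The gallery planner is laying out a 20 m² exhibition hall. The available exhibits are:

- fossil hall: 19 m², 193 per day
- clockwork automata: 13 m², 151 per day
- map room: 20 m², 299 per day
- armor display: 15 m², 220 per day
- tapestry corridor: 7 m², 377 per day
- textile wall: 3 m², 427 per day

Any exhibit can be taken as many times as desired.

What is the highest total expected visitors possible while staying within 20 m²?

2562

The ratio ordering already packs tightly: 6×textile wall, 18 m², 2562.
That's the maximum — no swap from here does better than 2562.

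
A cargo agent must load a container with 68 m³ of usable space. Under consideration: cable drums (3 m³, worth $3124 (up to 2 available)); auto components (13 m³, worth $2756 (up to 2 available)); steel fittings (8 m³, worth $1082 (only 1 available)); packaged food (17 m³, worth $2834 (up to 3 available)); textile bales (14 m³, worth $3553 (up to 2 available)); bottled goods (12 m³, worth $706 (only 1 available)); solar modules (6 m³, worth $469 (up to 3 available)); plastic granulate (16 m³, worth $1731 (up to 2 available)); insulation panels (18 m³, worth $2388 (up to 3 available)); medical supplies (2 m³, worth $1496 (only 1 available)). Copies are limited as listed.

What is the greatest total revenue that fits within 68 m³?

The ratio ordering already packs tightly: 2×cable drums + 2×auto components + 2×textile bales + solar modules + medical supplies, 68 m³, 20831.
That's the maximum — no swap from here does better than 20831.

20831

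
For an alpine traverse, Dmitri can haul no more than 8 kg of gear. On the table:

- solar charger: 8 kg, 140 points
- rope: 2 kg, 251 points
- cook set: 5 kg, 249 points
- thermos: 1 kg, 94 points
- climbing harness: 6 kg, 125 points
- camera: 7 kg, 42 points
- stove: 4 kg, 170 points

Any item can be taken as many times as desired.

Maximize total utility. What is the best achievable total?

Ranking by ratio (utility/kg): rope 125.50, thermos 94.00, cook set 49.80, stove 42.50.
4×rope uses 8 of the 8 kg and totals 1004.
Every other selection either busts 8 kg or fails to beat 1004.

1004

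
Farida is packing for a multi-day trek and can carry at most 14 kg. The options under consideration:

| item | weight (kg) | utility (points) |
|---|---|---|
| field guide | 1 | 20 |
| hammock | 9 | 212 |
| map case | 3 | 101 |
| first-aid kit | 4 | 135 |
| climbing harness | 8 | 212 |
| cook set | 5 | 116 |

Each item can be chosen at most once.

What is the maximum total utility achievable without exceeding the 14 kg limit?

Ranking by ratio (utility/kg): first-aid kit 33.75, map case 33.67, climbing harness 26.50, hammock 23.56.
Best packing: field guide + map case + first-aid kit + cook set — 13 kg, 372 total.
Next best is field guide + hammock + first-aid kit at 367 (14 kg) — short by 5.

372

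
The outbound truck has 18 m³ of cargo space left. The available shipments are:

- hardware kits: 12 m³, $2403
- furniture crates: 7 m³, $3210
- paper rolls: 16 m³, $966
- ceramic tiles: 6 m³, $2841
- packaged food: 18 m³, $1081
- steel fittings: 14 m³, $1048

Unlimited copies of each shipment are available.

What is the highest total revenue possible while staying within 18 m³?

8523

Density check — ceramic tiles 473.50, furniture crates 458.57, hardware kits 200.25, steel fittings 74.86 are the best per m³.
Best packing: 3×ceramic tiles — 18 m³, 8523 total.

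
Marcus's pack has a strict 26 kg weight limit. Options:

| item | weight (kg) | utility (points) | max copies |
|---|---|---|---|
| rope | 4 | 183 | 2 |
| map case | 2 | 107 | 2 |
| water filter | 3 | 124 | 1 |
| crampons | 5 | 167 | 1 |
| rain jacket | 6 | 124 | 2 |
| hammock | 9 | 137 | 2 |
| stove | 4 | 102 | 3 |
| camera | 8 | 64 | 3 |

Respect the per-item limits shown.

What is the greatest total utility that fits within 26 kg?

Greedy by ratio would take 2×rope + 2×map case + water filter + crampons + stove: 24 kg used, total 973.
The 4 kg tied up in stove is better spent on rain jacket — total rises to 995 (26 kg).
That's the maximum — no swap from here does better than 995.

995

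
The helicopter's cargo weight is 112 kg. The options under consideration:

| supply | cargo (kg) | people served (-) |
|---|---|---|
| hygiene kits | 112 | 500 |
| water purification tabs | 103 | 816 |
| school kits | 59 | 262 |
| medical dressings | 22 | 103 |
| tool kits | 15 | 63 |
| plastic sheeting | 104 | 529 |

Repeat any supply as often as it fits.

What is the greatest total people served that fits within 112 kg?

816

Best packing: water purification tabs — 103 kg, 816 total.
That's the maximum — no swap from here does better than 816.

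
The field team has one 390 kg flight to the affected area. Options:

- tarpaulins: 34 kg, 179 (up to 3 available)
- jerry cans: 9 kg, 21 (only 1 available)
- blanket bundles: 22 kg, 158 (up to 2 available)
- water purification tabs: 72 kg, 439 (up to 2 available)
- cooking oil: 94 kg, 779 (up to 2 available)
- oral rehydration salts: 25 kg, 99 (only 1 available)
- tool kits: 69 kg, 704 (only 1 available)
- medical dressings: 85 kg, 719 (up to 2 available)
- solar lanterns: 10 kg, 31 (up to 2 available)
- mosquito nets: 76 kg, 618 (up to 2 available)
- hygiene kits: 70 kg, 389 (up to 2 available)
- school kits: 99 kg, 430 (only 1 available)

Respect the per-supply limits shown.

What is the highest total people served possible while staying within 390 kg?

3297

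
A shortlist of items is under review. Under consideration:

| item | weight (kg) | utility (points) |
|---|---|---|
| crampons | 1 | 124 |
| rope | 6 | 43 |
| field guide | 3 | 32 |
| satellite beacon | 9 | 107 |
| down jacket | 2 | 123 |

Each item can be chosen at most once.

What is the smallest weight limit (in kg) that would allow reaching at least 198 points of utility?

3

Need the lightest bundle worth ≥ 198.
crampons + down jacket: 247 utility at 3 kg.
No combination under 3 kg hits 198.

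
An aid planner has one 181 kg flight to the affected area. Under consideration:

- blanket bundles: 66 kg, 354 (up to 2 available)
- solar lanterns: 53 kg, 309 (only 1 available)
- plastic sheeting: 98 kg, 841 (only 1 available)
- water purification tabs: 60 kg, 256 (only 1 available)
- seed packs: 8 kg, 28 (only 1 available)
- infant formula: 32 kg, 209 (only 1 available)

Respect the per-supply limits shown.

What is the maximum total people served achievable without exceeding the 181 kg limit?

1223

By people served per kg: plastic sheeting 8.58, infant formula 6.53, solar lanterns 5.83, blanket bundles 5.36 lead.
Taking the top-ratio supplies first gives plastic sheeting + seed packs + infant formula for 1078 (138 kg).
Dropping infant formula frees 32 kg; slotting in blanket bundles (66 kg) lifts the total to 1223 at 172 kg.
The spare 9 kg is too small for any remaining supply, and no exchange beats 1223.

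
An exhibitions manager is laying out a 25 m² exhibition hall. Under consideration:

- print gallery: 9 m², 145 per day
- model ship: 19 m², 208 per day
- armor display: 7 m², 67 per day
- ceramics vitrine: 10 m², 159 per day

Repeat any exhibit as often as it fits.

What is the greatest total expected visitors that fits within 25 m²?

357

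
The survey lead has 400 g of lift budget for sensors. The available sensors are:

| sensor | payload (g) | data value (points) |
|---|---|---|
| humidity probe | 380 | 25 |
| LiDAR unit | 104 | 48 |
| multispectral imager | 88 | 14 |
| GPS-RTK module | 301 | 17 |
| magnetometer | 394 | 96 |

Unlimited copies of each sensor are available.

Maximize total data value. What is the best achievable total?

By data value per g: LiDAR unit 0.46, magnetometer 0.24, multispectral imager 0.16, humidity probe 0.07 lead.
3×LiDAR unit + multispectral imager uses 400 of the 400 g and totals 158.
Every other selection either busts 400 g or fails to beat 158.

158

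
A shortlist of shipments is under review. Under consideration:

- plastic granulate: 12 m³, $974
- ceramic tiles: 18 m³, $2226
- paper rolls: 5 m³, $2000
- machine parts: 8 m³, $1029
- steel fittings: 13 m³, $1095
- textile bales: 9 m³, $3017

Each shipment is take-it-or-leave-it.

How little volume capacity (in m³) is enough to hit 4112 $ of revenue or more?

14

Look for the lowest-volume combination reaching 4112.
paper rolls + textile bales: 5017 revenue at 14 m³.
Any bundle with less than 14 m³ falls short of 4112.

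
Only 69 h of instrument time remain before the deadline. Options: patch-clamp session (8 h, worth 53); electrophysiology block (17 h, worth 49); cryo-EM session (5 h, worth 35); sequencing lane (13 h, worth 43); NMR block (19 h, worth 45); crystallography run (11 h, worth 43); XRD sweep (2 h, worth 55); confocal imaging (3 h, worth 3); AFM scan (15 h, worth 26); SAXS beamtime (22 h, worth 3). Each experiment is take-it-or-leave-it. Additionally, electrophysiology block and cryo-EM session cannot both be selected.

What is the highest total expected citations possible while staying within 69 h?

277

Ranking by ratio (expected citations/h): XRD sweep 27.50, cryo-EM session 7.00, patch-clamp session 6.62, crystallography run 3.91.
Taking patch-clamp session + cryo-EM session + sequencing lane + NMR block + crystallography run + XRD sweep + confocal imaging: 61 h used, 277 in expected citations.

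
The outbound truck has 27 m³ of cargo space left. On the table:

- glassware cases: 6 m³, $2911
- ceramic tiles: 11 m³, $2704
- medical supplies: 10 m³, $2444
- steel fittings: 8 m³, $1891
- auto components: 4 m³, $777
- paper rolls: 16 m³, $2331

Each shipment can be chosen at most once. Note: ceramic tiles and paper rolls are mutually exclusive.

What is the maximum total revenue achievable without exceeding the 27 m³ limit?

8059

The ratio ordering already packs tightly: glassware cases + ceramic tiles + medical supplies, 27 m³, 8059.
Next best is glassware cases + ceramic tiles + steel fittings at 7506 (25 m³) — short by 553.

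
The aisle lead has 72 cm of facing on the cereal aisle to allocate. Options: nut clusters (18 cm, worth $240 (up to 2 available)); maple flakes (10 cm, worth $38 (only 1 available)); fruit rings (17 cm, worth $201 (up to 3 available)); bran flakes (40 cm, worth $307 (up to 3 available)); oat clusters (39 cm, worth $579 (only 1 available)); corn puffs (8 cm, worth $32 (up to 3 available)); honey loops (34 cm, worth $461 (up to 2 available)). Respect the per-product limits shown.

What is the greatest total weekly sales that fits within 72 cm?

941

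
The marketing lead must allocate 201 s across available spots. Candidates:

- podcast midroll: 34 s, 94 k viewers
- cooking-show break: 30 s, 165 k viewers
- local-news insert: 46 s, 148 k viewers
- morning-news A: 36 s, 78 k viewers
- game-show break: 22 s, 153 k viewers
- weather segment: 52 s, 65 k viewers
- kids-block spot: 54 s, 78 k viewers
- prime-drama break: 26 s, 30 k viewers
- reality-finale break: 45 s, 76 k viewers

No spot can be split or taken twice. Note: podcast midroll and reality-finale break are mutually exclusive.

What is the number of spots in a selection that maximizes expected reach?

6

The maximum expected reach within 201 s is 668.
For example podcast midroll + cooking-show break + local-news insert + morning-news A + game-show break + prime-drama break achieves it, using 194 s.
Any selection reaching 668 contains exactly 6 spots.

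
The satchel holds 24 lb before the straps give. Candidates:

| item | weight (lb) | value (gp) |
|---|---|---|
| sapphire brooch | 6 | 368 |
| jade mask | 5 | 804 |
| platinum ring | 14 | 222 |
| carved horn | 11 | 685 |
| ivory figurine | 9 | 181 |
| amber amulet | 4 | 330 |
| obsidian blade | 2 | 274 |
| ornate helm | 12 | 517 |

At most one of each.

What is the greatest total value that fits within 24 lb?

Ranking by ratio (value/lb): jade mask 160.80, obsidian blade 137.00, amber amulet 82.50, carved horn 62.27.
Filling by ratio: jade mask + carved horn + amber amulet + obsidian blade for 2093, with 2 lb left unused.
Replace amber amulet with sapphire brooch: the trade gains 38 net, giving 2131 at 24 lb.

2131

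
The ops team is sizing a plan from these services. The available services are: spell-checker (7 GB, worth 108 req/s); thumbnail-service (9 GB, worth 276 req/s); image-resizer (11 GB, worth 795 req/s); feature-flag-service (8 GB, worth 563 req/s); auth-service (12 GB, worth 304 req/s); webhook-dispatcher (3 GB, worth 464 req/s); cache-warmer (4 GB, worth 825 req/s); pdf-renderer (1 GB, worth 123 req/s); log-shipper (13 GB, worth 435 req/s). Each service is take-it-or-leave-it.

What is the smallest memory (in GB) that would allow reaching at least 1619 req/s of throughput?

Minimise GB subject to total throughput ≥ 1619.
image-resizer + cache-warmer: 1620 throughput at 15 GB.
Below 15 GB the best achievable stays under 1619.

15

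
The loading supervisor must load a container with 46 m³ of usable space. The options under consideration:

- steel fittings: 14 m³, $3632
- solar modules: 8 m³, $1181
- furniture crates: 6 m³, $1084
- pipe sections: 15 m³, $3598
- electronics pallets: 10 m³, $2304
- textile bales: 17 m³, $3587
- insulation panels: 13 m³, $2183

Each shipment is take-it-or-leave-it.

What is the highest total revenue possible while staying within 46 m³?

10817

Filling by ratio: steel fittings + furniture crates + pipe sections + electronics pallets for 10618, with 1 m³ left unused.
Dropping furniture crates and electronics pallets frees 16 m³; slotting in textile bales (17 m³) lifts the total to 10817 at 46 m³.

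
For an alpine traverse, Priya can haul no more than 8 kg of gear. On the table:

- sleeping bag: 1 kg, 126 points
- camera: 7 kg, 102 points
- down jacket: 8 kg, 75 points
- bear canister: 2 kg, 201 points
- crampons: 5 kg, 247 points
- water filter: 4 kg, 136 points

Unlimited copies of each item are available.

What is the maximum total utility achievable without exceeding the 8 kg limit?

1008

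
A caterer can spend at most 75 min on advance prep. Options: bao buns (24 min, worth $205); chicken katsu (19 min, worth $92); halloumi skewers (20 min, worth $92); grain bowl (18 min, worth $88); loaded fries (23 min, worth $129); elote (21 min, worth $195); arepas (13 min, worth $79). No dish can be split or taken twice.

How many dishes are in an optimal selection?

The maximum profit within 75 min is 529.
bao buns + loaded fries + elote hits 529 at 68 min.
Any selection reaching 529 contains exactly 3 dishes.

3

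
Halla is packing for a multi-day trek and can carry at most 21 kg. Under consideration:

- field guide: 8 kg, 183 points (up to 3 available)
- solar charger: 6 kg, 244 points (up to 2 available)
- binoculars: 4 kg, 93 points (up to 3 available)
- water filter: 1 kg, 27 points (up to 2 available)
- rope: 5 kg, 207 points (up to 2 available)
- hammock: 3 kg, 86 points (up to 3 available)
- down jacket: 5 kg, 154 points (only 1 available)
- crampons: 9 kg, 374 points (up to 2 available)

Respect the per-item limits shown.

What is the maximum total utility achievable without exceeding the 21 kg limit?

862

Taking the top-ratio items first gives hammock + 2×crampons for 834 (21 kg).
The 12 kg tied up in hammock and crampons is better spent on 2×solar charger — total rises to 862 (21 kg).
Nothing else within 21 kg beats 862.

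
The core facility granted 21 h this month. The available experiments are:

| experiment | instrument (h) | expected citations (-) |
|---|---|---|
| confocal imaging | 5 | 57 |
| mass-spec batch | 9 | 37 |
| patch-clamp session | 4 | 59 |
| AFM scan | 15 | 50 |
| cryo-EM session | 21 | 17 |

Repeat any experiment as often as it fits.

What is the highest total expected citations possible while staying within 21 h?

295

5×patch-clamp session uses 20 of the 21 h and totals 295.
Nothing else within 21 h beats 295.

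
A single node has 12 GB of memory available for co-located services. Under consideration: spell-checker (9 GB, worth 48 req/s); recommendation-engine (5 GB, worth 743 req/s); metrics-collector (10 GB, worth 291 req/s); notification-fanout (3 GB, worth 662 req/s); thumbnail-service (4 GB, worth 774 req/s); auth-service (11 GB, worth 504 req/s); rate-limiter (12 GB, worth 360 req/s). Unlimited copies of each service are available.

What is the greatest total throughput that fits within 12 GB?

2648

4×notification-fanout uses 12 of the 12 GB and totals 2648.
No other feasible combination exceeds 2648.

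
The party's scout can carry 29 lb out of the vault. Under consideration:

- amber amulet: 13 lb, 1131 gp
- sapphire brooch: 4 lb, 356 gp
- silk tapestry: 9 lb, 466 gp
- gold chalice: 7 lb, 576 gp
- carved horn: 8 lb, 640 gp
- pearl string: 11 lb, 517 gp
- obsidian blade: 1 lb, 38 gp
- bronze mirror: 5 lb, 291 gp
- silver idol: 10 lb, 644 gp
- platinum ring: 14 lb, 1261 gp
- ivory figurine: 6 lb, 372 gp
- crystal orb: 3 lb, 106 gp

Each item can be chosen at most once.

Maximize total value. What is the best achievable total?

2477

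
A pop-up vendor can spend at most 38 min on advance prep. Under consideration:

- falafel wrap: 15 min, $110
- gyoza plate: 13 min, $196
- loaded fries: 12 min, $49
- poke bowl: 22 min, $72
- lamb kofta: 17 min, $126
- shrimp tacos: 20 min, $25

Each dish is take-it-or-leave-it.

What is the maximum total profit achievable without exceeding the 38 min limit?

Ranking by ratio (profit/min): gyoza plate 15.08, lamb kofta 7.41, falafel wrap 7.33.
Taking gyoza plate + lamb kofta: 30 min used, 322 in profit.
No other feasible combination exceeds 322.

322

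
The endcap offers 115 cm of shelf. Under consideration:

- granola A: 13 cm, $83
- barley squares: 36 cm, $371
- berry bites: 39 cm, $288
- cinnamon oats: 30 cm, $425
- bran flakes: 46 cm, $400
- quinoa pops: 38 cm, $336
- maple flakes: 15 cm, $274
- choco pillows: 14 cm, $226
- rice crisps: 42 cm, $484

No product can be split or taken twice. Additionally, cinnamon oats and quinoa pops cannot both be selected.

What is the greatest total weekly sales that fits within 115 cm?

1492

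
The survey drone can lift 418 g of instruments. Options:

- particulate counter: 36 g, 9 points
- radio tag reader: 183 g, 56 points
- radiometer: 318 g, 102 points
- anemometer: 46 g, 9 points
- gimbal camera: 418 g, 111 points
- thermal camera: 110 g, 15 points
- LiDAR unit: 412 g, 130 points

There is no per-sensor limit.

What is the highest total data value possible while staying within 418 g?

130

A density-first pass picks 2×particulate counter + radiometer — 120 at 390 g.
Dropping 2×particulate counter and radiometer frees 390 g; slotting in LiDAR unit (412 g) lifts the total to 130 at 412 g.
No other feasible combination exceeds 130.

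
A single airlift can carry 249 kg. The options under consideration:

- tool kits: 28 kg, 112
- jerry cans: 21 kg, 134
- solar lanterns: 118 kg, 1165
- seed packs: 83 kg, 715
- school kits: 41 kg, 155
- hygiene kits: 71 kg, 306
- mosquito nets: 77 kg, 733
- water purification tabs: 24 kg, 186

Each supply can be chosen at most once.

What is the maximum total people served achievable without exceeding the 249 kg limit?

2218

By people served per kg: solar lanterns 9.87, mosquito nets 9.52, seed packs 8.61 lead.
Jerry cans + solar lanterns + mosquito nets + water purification tabs uses 240 of the 249 kg and totals 2218.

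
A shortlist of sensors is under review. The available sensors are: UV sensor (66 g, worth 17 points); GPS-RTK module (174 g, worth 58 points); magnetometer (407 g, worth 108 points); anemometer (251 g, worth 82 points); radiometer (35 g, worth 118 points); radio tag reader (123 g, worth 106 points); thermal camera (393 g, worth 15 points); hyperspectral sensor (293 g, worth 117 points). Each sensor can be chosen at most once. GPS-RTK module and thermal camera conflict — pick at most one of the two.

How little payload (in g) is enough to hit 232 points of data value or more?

Look for the lowest-payload combination reaching 232.
UV sensor + radiometer + radio tag reader: 241 data value at 224 g.
Any bundle with less than 224 g falls short of 232.

224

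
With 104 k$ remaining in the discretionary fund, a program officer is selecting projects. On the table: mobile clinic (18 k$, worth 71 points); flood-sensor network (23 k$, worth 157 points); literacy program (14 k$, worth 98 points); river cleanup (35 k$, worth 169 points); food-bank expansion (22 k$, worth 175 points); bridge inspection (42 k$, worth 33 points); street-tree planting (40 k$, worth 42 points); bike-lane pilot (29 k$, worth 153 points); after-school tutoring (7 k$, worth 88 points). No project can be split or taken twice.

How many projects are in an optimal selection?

Best achievable projected impact is 687.
For example flood-sensor network + literacy program + river cleanup + food-bank expansion + after-school tutoring achieves it, using 101 k$.
Every optimal selection uses 5 projects.

5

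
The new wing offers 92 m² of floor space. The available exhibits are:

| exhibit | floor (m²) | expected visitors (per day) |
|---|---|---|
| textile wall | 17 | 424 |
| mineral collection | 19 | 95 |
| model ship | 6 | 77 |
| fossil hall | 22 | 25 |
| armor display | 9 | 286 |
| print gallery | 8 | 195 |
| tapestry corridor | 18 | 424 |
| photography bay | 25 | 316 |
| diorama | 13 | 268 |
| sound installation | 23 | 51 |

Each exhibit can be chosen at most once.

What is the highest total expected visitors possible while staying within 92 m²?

1913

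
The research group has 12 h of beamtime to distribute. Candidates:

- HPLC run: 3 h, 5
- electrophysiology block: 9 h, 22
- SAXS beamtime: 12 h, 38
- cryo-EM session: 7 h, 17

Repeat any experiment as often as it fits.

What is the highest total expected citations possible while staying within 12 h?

SAXS beamtime uses 12 of the 12 h and totals 38.
That's the maximum — no swap from here does better than 38.

38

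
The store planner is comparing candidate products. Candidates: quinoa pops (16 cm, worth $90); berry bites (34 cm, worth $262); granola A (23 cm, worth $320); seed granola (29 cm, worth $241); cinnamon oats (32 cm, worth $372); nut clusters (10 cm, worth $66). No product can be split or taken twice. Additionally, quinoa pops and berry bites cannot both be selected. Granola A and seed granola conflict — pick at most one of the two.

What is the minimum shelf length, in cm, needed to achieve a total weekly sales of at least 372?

Look for the lowest-shelf combination reaching 372.
cinnamon oats reaches 372 using 32 cm.
Any bundle with less than 32 cm falls short of 372.

32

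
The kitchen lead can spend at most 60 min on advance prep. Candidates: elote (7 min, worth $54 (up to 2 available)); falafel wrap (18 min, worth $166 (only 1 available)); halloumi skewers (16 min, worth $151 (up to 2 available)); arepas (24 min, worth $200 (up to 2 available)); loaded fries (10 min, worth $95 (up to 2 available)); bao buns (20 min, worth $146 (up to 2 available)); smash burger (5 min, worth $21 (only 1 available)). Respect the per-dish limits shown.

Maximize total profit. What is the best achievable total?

563

Density check — loaded fries 9.50, halloumi skewers 9.44, falafel wrap 9.22, arepas 8.33 are the best per min.
A density-first pass picks elote + 2×halloumi skewers + 2×loaded fries — 546 at 59 min.
Dropping elote and loaded fries frees 17 min; slotting in falafel wrap (18 min) lifts the total to 563 at 60 min.
That's the maximum — no swap from here does better than 563.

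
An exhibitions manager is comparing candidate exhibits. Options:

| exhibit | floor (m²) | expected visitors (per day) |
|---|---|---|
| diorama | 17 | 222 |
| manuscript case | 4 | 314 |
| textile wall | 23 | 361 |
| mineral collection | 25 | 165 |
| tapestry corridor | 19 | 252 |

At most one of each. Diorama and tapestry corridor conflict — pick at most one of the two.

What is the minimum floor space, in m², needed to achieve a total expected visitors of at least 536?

21

Need the lightest bundle worth ≥ 536.
diorama + manuscript case: 536 expected visitors at 21 m².
Any bundle with less than 21 m² falls short of 536.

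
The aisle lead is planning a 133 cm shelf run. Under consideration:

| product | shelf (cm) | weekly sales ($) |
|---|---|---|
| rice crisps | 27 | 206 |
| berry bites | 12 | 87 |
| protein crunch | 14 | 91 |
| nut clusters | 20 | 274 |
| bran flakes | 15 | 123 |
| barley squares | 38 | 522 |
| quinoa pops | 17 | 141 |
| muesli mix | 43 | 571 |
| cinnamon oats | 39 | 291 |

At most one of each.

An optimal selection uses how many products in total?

5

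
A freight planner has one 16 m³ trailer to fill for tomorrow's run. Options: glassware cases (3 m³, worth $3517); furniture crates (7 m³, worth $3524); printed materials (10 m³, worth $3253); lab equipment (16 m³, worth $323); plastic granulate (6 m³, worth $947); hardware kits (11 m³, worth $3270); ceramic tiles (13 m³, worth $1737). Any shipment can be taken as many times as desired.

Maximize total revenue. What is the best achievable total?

17585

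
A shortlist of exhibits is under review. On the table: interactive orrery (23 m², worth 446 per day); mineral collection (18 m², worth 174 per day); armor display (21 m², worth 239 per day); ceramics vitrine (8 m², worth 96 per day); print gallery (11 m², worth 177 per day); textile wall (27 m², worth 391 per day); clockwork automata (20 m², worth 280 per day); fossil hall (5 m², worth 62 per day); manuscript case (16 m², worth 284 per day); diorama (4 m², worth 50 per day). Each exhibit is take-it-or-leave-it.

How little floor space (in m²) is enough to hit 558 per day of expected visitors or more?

32

Need the lightest bundle worth ≥ 558.
interactive orrery + fossil hall + diorama reaches 558 using 32 m².
Any bundle with less than 32 m² falls short of 558.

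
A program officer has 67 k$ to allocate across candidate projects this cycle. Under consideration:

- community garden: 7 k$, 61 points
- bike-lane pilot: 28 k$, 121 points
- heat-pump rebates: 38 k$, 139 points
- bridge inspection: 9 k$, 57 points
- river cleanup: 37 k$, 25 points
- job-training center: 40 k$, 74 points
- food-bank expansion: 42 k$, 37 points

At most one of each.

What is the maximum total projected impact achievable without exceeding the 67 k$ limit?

Greedy by ratio would take community garden + bike-lane pilot + bridge inspection: 44 k$ used, total 239.
The 16 k$ tied up in community garden and bridge inspection is better spent on heat-pump rebates — total rises to 260 (66 k$).

260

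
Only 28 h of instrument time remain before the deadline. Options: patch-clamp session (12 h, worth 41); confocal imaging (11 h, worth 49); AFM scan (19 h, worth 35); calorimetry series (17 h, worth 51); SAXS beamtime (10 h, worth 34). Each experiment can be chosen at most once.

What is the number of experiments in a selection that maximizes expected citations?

2

Optimal total is 100.
One optimal bundle: confocal imaging + calorimetry series (28 h).
All optima have 2 experiments.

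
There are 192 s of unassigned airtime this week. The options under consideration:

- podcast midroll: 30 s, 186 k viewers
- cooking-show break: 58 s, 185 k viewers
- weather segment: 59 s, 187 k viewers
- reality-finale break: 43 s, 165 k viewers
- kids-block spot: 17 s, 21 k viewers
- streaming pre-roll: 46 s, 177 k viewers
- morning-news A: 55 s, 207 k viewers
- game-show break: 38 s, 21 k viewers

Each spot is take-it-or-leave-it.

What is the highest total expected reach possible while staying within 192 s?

Taking the top-ratio spots first gives podcast midroll + reality-finale break + kids-block spot + streaming pre-roll + morning-news A for 756 (191 s).
Dropping reality-finale break and kids-block spot frees 60 s; slotting in weather segment (59 s) lifts the total to 757 at 190 s.

757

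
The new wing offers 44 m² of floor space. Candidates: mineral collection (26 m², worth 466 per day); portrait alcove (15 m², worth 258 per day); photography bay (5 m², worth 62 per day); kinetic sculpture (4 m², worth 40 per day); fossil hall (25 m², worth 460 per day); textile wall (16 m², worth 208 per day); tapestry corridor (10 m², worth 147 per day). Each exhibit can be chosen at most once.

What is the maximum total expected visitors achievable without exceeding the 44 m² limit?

758

Ranking by ratio (expected visitors/m²): fossil hall 18.40, mineral collection 17.92, portrait alcove 17.20, tapestry corridor 14.70.
Taking portrait alcove + kinetic sculpture + fossil hall: 44 m² used, 758 in expected visitors.
An exhaustive check of the 128 subsets confirms 758.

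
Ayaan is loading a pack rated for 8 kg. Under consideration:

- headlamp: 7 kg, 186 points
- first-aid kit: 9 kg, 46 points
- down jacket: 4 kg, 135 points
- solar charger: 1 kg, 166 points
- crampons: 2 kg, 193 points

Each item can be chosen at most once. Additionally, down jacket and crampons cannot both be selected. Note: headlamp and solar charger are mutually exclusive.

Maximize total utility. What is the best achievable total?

359

Best packing: solar charger + crampons — 3 kg, 359 total.
An exhaustive check of the 32 subsets confirms 359.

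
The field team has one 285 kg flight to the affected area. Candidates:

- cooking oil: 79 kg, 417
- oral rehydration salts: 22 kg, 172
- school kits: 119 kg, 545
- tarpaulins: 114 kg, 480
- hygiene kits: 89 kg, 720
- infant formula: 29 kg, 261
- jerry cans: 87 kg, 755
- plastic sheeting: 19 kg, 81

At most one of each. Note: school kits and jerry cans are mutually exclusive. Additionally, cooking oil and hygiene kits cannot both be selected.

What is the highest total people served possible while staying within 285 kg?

The ratio ordering already packs tightly: oral rehydration salts + hygiene kits + infant formula + jerry cans + plastic sheeting, 246 kg, 1989.
Next best is oral rehydration salts + hygiene kits + infant formula + jerry cans at 1908 (227 kg) — short by 81.

1989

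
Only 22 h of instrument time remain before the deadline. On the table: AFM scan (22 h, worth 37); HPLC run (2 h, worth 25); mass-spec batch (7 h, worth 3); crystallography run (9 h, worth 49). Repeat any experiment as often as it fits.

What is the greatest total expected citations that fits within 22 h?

Ranking by ratio (expected citations/h): HPLC run 12.50, crystallography run 5.44, AFM scan 1.68, mass-spec batch 0.43.
The ratio ordering already packs tightly: 11×HPLC run, 22 h, 275.
Nothing else within 22 h beats 275.

275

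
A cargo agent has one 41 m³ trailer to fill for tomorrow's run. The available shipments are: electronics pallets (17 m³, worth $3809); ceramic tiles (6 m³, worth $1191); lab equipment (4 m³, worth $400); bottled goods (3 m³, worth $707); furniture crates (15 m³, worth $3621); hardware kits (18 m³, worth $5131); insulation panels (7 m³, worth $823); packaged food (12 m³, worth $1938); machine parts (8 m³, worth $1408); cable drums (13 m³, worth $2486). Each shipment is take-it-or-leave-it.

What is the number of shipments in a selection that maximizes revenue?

Best achievable revenue is 10160.
One optimal bundle: furniture crates + hardware kits + machine parts (41 m³).
Any selection reaching 10160 contains exactly 3 shipments.

3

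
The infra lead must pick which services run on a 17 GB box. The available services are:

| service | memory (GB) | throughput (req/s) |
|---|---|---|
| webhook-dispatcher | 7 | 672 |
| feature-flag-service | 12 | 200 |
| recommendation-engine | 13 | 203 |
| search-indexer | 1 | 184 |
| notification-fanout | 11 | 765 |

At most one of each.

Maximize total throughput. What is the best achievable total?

949

Density check — search-indexer 184.00, webhook-dispatcher 96.00, notification-fanout 69.55, feature-flag-service 16.67 are the best per GB.
Taking the top-ratio services first gives webhook-dispatcher + search-indexer for 856 (8 GB).
Dropping webhook-dispatcher frees 7 GB; slotting in notification-fanout (11 GB) lifts the total to 949 at 12 GB.
An exhaustive check of the 32 subsets confirms 949.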